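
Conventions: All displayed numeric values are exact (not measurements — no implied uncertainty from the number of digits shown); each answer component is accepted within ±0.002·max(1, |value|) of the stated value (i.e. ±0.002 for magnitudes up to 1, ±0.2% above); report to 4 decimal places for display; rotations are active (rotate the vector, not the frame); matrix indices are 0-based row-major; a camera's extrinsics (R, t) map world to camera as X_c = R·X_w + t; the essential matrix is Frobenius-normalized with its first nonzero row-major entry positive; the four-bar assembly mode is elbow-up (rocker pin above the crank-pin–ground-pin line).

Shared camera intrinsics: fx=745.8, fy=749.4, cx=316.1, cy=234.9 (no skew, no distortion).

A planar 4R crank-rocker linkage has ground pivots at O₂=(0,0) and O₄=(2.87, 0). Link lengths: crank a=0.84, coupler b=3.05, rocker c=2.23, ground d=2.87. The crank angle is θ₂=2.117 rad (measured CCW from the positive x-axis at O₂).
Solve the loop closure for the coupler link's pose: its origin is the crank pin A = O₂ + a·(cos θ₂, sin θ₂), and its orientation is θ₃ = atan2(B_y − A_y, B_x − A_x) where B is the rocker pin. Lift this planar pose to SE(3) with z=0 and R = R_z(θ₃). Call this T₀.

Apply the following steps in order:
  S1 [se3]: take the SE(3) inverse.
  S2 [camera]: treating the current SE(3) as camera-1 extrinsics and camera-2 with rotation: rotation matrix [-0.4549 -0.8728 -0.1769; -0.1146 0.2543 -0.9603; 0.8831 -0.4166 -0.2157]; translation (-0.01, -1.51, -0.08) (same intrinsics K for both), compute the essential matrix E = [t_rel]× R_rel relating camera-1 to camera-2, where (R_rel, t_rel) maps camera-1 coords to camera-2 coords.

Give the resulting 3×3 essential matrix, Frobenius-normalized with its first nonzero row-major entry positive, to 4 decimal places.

source (fourbar_fk): coupler pose = R=[0.8838 -0.4679 0.0000; 0.4679 0.8838 0.0000; 0.0000 0.0000 1.0000], t=(-0.4363, 0.7178, 0.0000)
after S1 (invert_se3): R=[0.8838 0.4679 0.0000; -0.4679 0.8838 0.0000; 0.0000 0.0000 1.0000], t=(0.0498, -0.8385, 0.0000)
after S2 (essential): [0.3347 -0.5518 0.2089; -0.3991 -0.0386 -0.0186; 0.4753 0.3807 -0.0887]

matrix = [0.3347 -0.5518 0.2089; -0.3991 -0.0386 -0.0186; 0.4753 0.3807 -0.0887]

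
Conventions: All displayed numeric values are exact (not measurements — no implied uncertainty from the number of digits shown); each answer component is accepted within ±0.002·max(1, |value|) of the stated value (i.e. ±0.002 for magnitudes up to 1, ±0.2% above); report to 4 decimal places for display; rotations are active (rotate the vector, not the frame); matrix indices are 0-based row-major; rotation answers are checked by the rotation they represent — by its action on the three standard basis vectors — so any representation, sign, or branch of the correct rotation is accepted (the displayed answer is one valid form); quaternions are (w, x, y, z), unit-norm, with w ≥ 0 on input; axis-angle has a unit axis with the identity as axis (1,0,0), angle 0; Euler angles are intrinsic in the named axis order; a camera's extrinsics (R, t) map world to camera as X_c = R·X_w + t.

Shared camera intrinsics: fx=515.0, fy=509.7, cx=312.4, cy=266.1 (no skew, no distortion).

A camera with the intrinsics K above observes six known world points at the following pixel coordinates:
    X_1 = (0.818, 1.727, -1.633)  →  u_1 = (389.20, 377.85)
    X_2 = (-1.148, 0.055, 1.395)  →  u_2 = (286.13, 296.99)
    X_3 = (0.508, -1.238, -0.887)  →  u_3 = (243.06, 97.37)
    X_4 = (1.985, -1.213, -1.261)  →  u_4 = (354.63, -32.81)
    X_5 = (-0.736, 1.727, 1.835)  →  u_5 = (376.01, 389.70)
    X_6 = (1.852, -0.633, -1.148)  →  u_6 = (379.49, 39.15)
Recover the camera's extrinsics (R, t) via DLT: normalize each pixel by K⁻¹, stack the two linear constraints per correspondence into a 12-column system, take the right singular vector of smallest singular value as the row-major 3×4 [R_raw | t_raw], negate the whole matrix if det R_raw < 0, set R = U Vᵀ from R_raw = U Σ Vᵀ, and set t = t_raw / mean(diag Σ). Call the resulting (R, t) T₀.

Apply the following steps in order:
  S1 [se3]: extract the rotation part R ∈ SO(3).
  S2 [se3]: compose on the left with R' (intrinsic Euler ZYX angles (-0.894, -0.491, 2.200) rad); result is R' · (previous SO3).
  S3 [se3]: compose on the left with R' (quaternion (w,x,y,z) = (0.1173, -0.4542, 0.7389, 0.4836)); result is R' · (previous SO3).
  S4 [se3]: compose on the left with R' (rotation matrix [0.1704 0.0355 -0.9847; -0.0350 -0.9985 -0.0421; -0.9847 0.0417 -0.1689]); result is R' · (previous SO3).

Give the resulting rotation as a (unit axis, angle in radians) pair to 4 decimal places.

source (pnp_recover): camera pose = R=[0.7819 0.4252 0.4559; -0.5010 0.8638 0.0536; -0.3710 -0.2703 0.8884], t=(-0.1300, -0.2600, 5.5705)
after S1 (rot_of_se3): [0.7819 0.4252 0.4559; -0.5010 0.8638 0.0536; -0.3710 -0.2703 0.8884]
after S2 (compose_so3): [0.9507 -0.2442 -0.1911; -0.2336 -0.1586 -0.9593; 0.2040 0.9566 -0.2079]
after S3 (compose_so3): [-0.4032 0.0068 0.9151; -0.3907 0.9030 -0.1788; -0.8275 -0.4296 -0.3614]
after S4 (compose_so3): [0.7323 0.4563 0.5055; 0.4391 -0.8838 0.1617; 0.5205 0.1035 -0.8475]

rotation (axis_angle) = ((-0.9307, -0.2406, -0.2757), 3.1103)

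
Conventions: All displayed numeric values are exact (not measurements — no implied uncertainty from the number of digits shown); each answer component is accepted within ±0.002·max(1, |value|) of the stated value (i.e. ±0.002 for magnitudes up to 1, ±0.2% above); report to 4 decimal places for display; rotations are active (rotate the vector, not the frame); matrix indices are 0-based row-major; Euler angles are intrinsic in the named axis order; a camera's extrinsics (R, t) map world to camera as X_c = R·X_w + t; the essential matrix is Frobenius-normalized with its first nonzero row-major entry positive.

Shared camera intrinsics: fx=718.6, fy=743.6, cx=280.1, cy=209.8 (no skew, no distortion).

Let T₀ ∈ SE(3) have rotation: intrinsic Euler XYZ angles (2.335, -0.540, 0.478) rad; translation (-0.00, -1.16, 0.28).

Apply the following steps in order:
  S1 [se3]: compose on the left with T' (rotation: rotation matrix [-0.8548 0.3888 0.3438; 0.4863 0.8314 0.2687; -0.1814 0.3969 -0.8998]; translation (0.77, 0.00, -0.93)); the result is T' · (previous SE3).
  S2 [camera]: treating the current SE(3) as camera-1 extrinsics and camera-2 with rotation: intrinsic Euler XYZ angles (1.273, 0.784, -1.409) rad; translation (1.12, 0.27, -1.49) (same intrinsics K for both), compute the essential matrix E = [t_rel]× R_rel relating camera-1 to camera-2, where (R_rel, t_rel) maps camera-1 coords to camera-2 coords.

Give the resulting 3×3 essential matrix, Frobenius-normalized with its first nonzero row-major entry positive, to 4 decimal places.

matrix = [0.1224 -0.2203 0.6333; -0.0548 -0.4738 -0.2843; 0.0019 0.4764 0.0102]

after S1 (compose_se3): R=[-0.8973 0.4414 -0.0053; -0.1640 -0.3445 -0.9243; -0.4098 -0.8285 0.3815], t=(0.4152, -0.8892, -1.6423)
after S2 (essential): [0.1224 -0.2203 0.6333; -0.0548 -0.4738 -0.2843; 0.0019 0.4764 0.0102]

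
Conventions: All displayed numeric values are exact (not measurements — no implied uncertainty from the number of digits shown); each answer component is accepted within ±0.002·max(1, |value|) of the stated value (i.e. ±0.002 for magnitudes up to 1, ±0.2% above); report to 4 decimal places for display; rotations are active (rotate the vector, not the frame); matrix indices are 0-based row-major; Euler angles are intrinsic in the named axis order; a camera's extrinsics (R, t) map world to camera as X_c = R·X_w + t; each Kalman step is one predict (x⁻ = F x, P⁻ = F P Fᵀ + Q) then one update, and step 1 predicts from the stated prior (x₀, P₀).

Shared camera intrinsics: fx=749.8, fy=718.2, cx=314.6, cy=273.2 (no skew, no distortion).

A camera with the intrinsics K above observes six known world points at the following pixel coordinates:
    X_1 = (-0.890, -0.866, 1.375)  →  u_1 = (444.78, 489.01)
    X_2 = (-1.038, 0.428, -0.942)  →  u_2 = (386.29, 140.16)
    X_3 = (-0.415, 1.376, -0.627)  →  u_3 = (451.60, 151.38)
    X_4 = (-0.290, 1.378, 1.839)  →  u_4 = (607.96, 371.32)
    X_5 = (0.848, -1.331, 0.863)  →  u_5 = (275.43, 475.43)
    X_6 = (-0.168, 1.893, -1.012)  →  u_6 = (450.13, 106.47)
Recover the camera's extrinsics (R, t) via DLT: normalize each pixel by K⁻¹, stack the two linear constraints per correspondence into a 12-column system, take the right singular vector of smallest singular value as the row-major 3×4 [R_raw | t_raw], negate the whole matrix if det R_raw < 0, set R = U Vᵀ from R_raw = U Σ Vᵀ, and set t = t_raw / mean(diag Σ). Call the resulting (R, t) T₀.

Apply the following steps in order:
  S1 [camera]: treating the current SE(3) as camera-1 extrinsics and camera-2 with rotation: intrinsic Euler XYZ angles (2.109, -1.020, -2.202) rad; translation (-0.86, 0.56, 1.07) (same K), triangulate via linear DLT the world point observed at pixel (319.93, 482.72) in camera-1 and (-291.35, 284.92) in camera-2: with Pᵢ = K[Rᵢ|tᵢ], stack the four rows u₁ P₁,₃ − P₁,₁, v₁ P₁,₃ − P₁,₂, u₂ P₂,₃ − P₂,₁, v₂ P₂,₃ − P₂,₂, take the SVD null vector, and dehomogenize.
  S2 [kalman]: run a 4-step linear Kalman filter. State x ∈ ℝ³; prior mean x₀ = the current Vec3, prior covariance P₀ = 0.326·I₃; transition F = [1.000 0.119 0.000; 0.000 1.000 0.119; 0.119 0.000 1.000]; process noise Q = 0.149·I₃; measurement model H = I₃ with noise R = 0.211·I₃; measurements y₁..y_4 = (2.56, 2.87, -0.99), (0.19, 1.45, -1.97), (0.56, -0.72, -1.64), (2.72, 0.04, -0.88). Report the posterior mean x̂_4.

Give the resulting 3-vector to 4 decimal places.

result = (1.8485, 0.0467, -1.0669)

source (pnp_recover): camera pose = R=[-0.3430 0.7337 0.5865; 0.2645 -0.5237 0.8098; 0.9013 0.4329 -0.0145], t=(0.4199, 0.2202, 6.3590)
after S1 (triangulate): (-0.6931, -1.4978, 0.8139)
after S2 (kf_track): (1.8485, 0.0467, -1.0669)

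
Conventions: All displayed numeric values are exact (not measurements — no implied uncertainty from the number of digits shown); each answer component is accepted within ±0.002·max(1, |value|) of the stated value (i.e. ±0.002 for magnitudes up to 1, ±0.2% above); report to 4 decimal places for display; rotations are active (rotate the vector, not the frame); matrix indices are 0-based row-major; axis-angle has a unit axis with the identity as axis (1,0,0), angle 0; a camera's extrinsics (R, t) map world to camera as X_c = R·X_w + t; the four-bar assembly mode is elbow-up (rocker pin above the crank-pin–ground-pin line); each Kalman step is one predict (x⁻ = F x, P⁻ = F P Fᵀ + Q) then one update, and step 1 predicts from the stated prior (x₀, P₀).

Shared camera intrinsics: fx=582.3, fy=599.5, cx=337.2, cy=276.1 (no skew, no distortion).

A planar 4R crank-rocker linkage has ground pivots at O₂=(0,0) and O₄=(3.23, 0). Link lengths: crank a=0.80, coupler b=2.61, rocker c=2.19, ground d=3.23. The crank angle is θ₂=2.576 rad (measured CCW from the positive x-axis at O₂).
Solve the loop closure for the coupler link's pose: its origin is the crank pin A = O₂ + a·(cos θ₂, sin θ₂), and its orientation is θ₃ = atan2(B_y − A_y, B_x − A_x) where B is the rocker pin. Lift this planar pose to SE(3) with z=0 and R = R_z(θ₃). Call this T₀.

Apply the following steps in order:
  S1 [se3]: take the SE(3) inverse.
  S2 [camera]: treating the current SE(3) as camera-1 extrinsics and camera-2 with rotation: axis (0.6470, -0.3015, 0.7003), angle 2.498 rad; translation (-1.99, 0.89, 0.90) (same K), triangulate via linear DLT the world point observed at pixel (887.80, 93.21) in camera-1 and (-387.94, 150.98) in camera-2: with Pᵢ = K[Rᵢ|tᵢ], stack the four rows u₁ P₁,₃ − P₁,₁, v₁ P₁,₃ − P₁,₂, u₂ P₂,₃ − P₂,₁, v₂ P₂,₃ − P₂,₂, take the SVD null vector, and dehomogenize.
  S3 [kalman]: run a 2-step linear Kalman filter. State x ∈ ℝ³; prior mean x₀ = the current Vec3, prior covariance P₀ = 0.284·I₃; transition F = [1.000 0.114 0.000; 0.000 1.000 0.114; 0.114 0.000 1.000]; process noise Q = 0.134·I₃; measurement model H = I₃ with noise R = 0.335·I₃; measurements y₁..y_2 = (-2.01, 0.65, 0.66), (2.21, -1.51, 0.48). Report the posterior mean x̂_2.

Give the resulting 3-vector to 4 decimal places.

result = (0.6001, -0.3179, 0.6235)

source (fourbar_fk): coupler pose = R=[0.9032 -0.4292 0.0000; 0.4292 0.9032 0.0000; 0.0000 0.0000 1.0000], t=(-0.6754, 0.4287, 0.0000)
after S1 (invert_se3): R=[0.9032 0.4292 0.0000; -0.4292 0.9032 0.0000; 0.0000 0.0000 1.0000], t=(0.4260, -0.6771, 0.0000)
after S2 (triangulate): (0.4111, 0.5725, 1.1031)
after S3 (kf_track): (0.6001, -0.3179, 0.6235)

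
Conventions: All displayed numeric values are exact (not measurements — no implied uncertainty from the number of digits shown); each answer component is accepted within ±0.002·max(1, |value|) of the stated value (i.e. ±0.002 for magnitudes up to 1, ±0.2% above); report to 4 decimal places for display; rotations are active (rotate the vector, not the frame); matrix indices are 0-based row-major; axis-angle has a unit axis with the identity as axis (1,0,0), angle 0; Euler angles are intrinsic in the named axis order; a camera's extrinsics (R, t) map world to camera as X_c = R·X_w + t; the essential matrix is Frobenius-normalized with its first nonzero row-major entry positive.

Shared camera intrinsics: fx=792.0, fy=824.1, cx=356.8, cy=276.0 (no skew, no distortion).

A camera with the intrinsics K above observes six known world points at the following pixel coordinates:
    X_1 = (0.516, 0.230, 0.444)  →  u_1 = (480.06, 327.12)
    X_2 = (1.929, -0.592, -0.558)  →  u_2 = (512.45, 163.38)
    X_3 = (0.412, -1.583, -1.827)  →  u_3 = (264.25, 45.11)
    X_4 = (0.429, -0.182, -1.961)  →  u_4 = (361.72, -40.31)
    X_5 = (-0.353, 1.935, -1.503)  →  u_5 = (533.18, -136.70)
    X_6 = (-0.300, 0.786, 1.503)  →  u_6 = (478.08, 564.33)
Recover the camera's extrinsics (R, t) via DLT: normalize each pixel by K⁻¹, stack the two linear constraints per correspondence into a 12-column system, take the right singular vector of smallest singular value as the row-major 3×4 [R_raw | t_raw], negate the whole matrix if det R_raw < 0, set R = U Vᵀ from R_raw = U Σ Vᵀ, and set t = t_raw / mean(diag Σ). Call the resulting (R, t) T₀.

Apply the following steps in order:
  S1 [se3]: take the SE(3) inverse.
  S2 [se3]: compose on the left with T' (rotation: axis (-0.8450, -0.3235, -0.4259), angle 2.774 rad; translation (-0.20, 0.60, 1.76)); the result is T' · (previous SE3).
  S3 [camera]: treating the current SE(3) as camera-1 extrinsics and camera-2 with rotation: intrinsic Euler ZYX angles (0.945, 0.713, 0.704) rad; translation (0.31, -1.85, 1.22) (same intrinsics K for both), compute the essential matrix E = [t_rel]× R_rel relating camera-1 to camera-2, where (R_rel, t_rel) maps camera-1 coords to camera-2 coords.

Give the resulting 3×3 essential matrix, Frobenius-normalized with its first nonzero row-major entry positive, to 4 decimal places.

matrix = [0.4118 0.3915 -0.2174; -0.1734 -0.0171 -0.6607; -0.3100 -0.2484 -0.0720]

source (pnp_recover): camera pose = R=[0.8047 0.5629 0.1889; -0.1887 -0.0592 0.9802; 0.5629 -0.8244 0.0586], t=(0.1600, -0.0099, 4.9398)
after S1 (invert_se3): R=[0.8047 -0.1887 0.5629; 0.5629 -0.0592 -0.8244; 0.1889 0.9802 0.0586], t=(-2.9114, 3.9818, -0.3099)
after S2 (compose_se3): R=[0.8528 0.4433 -0.2762; -0.0017 0.5311 0.8473; 0.5223 -0.7221 0.4536], t=(1.0322, -3.5800, -0.5716)
after S3 (essential): [0.4118 0.3915 -0.2174; -0.1734 -0.0171 -0.6607; -0.3100 -0.2484 -0.0720]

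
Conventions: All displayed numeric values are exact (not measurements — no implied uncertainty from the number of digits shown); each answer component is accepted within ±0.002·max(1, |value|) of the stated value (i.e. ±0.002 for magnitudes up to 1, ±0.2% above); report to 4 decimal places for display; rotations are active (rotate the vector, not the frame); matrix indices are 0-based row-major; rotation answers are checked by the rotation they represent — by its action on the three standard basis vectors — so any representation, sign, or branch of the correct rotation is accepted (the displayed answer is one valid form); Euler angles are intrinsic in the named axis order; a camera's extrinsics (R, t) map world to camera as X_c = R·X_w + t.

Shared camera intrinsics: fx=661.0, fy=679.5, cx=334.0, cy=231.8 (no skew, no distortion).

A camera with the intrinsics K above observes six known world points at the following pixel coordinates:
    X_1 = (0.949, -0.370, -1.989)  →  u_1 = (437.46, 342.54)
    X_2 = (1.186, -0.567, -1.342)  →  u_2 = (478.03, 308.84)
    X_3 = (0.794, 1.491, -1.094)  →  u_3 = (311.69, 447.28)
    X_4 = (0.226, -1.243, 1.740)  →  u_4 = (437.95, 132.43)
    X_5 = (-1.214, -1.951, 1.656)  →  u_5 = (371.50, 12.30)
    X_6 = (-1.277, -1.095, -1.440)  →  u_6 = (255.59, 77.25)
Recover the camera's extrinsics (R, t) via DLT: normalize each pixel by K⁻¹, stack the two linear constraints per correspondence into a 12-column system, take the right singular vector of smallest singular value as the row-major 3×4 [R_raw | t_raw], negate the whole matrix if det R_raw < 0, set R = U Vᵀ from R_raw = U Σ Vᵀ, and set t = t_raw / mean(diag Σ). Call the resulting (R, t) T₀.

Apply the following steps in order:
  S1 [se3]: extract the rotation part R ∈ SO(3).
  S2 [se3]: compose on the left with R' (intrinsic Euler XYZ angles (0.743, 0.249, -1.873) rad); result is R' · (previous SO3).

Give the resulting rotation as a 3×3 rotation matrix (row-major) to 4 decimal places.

rotation (matrix) = ((0.2754, 0.9608, -0.0311), (-0.6460, 0.1610, -0.7462), (-0.7120, 0.2256, 0.6650))

source (pnp_recover): camera pose = R=[0.8281 -0.5318 0.1771; 0.5603 0.7948 -0.2331; -0.0167 0.2923 0.9562], t=(0.1200, 0.0800, 6.8201)
after S1 (rot_of_se3): [0.8281 -0.5318 0.1771; 0.5603 0.7948 -0.2331; -0.0167 0.2923 0.9562]
after S2 (compose_so3): [0.2754 0.9608 -0.0311; -0.6460 0.1610 -0.7462; -0.7120 0.2256 0.6650]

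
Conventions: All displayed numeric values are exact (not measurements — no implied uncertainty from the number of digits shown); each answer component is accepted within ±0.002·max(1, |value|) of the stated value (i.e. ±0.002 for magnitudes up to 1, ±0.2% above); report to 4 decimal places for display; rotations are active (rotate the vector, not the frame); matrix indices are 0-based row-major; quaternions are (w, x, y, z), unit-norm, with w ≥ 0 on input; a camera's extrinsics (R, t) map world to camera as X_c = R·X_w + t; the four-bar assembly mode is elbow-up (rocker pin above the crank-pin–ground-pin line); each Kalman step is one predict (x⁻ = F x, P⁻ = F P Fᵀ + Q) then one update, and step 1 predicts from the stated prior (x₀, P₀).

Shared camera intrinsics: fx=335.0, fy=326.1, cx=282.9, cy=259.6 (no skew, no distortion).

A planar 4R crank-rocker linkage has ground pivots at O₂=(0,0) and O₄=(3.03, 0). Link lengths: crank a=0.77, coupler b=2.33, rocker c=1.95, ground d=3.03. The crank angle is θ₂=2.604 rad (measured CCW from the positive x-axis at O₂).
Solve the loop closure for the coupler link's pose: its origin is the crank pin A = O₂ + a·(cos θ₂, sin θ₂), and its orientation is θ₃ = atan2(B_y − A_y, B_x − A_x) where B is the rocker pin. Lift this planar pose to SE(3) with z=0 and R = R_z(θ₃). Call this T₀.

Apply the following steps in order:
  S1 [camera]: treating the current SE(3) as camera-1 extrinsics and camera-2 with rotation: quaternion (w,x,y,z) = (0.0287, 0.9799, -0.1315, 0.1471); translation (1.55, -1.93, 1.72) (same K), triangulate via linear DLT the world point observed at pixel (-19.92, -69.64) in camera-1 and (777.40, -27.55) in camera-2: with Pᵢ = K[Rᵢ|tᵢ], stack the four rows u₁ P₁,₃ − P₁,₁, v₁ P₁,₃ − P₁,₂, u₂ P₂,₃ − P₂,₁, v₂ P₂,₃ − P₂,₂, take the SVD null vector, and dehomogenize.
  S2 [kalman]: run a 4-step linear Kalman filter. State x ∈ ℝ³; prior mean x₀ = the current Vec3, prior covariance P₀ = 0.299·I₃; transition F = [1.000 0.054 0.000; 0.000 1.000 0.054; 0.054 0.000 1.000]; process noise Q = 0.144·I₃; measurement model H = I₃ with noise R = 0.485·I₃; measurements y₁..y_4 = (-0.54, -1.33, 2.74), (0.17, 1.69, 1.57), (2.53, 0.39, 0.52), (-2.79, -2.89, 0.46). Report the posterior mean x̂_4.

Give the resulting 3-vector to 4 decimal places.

result = (-0.6186, -1.0294, 0.8143)

source (fourbar_fk): coupler pose = R=[0.9339 -0.3575 0.0000; 0.3575 0.9339 0.0000; 0.0000 0.0000 1.0000], t=(-0.6614, 0.3943, 0.0000)
after S1 (triangulate): (-0.0674, -0.8845, 0.4515)
after S2 (kf_track): (-0.6186, -1.0294, 0.8143)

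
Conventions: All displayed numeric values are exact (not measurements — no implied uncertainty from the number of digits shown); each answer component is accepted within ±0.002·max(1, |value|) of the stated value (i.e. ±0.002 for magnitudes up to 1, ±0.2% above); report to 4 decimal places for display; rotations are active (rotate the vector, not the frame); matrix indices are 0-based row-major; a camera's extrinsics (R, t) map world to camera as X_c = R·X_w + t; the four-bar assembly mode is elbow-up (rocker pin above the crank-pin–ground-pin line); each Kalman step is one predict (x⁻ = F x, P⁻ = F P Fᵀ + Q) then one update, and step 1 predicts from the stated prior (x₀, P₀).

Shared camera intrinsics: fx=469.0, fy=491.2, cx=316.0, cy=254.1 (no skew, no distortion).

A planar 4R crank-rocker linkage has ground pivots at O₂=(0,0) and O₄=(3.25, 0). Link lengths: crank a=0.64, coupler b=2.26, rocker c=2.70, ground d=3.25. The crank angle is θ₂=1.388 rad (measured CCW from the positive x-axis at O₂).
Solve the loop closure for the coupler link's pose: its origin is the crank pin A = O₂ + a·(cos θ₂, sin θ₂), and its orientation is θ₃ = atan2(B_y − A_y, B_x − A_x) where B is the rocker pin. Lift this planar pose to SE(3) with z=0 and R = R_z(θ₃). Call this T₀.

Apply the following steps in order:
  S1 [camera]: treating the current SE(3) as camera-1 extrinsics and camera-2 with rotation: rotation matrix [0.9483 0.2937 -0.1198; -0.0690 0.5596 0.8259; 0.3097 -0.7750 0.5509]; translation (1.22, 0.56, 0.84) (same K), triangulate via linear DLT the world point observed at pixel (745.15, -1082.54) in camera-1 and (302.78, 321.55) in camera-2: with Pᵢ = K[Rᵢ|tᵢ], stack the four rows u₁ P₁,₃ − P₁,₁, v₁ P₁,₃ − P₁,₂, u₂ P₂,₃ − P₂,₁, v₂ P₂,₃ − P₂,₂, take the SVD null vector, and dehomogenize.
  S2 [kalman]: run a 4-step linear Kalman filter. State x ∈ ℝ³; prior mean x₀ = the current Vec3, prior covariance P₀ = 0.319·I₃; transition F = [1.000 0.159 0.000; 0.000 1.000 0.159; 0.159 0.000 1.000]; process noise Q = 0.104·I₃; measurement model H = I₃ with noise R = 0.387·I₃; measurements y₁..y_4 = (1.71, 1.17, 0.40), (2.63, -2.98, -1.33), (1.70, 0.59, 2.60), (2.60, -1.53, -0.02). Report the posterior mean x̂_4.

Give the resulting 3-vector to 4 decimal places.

source (fourbar_fk): coupler pose = R=[0.7088 -0.7054 0.0000; 0.7054 0.7088 0.0000; 0.0000 0.0000 1.0000], t=(0.1163, 0.6293, 0.0000)
after S1 (triangulate): (-0.9295, -1.1806, 0.3172)
after S2 (kf_track): (1.8190, -0.7427, 0.7675)

result = (1.8190, -0.7427, 0.7675)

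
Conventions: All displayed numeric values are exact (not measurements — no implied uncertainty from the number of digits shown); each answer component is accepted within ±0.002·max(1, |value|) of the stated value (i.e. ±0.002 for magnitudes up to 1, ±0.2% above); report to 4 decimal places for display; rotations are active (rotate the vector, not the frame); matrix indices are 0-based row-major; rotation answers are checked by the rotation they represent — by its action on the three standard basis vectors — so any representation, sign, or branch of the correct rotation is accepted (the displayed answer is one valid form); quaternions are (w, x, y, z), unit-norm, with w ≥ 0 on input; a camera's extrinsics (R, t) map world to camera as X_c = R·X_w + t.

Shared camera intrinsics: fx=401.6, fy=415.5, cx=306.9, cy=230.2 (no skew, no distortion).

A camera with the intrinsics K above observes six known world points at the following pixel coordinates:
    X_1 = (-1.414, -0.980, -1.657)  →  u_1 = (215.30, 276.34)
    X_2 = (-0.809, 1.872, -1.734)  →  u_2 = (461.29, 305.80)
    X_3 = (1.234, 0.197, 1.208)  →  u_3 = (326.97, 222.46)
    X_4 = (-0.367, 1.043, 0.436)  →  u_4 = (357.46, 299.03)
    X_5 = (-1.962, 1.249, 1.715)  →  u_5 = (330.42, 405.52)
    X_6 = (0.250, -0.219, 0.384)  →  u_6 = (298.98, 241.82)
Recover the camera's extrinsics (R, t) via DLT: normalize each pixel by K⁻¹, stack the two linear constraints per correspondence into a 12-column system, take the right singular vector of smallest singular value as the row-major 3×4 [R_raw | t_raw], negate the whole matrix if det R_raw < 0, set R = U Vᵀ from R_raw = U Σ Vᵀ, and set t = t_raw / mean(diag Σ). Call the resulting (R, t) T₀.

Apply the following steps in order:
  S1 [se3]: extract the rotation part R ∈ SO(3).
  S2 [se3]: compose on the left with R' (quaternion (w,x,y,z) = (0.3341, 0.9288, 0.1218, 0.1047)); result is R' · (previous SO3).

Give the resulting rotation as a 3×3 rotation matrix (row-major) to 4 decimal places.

rotation (matrix) = ((0.2603, 0.9490, 0.1781), (0.4537, 0.0426, -0.8901), (-0.8523, 0.3125, -0.4195))

source (pnp_recover): camera pose = R=[0.2849 0.9480 -0.1421; -0.8489 0.3184 0.4218; 0.4451 0.0005 0.8955], t=(0.0499, 0.3200, 6.7003)
after S1 (rot_of_se3): [0.2849 0.9480 -0.1421; -0.8489 0.3184 0.4218; 0.4451 0.0005 0.8955]
after S2 (compose_so3): [0.2603 0.9490 0.1781; 0.4537 0.0426 -0.8901; -0.8523 0.3125 -0.4195]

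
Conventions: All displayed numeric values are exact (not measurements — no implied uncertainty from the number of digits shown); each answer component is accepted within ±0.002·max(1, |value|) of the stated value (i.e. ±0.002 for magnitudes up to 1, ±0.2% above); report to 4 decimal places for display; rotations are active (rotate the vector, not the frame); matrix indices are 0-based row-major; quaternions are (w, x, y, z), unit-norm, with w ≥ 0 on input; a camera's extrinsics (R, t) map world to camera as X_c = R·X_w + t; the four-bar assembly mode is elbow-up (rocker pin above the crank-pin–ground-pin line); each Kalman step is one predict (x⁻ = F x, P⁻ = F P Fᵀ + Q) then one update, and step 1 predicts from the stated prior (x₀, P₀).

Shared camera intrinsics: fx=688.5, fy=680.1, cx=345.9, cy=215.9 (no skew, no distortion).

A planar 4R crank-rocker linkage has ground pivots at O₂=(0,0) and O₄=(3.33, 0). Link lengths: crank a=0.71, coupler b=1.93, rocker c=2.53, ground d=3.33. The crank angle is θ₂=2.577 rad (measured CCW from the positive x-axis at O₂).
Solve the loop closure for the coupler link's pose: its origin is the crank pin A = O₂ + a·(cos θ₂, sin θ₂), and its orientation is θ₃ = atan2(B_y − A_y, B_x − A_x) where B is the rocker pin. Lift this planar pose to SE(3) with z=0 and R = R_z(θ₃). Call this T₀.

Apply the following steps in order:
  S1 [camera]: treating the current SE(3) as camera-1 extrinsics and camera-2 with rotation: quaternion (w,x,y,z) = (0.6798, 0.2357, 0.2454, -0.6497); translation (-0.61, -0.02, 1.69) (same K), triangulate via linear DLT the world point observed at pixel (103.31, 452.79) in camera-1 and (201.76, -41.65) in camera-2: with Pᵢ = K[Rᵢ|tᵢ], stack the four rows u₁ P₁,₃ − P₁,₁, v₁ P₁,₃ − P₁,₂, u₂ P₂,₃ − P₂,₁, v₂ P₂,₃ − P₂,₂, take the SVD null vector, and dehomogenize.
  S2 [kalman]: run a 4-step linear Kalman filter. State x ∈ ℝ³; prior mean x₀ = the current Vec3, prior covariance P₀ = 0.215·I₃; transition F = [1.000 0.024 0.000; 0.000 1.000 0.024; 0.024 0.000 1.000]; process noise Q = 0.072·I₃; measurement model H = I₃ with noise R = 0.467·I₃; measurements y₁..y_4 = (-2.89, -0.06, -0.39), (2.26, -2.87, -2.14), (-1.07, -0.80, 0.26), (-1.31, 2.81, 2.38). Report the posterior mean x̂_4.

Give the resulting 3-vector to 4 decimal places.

result = (-0.6101, 0.3007, 0.7054)

source (fourbar_fk): coupler pose = R=[0.8944 -0.4472 0.0000; 0.4472 0.8944 0.0000; 0.0000 0.0000 1.0000], t=(-0.5998, 0.3799, 0.0000)
after S1 (triangulate): (0.1534, 0.0195, 1.3377)
after S2 (kf_track): (-0.6101, 0.3007, 0.7054)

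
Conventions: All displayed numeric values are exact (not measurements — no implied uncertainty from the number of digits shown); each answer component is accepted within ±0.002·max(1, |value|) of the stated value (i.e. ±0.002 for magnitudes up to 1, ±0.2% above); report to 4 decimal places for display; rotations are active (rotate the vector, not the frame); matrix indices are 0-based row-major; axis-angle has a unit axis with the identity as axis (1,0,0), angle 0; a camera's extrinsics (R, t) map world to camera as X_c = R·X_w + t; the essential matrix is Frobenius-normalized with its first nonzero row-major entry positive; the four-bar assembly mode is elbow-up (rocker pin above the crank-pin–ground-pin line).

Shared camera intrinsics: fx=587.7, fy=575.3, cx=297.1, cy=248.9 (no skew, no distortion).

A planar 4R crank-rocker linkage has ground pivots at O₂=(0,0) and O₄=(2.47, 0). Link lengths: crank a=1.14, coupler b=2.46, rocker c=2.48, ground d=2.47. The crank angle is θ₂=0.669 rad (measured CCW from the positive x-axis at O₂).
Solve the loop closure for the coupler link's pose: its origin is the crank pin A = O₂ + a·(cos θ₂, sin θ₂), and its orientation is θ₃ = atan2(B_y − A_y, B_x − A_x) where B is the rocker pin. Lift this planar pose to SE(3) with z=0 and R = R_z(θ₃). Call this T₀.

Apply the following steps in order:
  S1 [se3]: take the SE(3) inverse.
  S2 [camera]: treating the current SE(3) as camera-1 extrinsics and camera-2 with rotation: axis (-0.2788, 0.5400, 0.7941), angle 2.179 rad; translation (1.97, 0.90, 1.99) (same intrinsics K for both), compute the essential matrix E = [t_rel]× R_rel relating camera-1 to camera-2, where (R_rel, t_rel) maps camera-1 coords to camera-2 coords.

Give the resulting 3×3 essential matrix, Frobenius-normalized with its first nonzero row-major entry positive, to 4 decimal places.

source (fourbar_fk): coupler pose = R=[0.6947 -0.7193 0.0000; 0.7193 0.6947 0.0000; 0.0000 0.0000 1.0000], t=(0.8943, 0.7070, 0.0000)
after S1 (invert_se3): R=[0.6947 0.7193 0.0000; -0.7193 0.6947 -0.0000; 0.0000 0.0000 1.0000], t=(-1.1298, 0.1520, 0.0000)
after S2 (essential): [0.1939 -0.5291 0.3023; 0.4182 0.4158 0.0778; -0.4261 0.0014 -0.2360]

matrix = [0.1939 -0.5291 0.3023; 0.4182 0.4158 0.0778; -0.4261 0.0014 -0.2360]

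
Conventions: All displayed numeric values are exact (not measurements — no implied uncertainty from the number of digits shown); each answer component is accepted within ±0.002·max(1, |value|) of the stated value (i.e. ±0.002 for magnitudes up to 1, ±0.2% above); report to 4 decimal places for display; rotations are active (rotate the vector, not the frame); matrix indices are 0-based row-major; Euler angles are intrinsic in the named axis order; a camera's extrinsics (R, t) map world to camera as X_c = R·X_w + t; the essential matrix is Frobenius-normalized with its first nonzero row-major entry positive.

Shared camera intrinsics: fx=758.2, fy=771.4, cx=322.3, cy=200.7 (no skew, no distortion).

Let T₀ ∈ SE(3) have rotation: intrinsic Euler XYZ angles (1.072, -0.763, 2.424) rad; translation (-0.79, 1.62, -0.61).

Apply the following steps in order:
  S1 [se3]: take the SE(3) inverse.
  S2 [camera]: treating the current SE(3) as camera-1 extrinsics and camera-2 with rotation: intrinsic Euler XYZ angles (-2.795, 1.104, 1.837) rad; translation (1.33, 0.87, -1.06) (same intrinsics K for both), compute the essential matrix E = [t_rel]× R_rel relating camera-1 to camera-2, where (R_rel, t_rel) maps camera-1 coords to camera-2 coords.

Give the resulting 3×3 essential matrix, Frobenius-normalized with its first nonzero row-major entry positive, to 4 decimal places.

matrix = [0.1262 0.4648 0.5158; 0.0089 0.2647 -0.2915; 0.0277 0.4503 -0.3786]

after S1 (invert_se3): R=[-0.5445 0.7718 0.3284; -0.4753 0.0387 -0.8790; -0.6911 -0.6347 0.3457], t=(-1.4802, -0.9743, 0.6932)
after S2 (essential): [0.1262 0.4648 0.5158; 0.0089 0.2647 -0.2915; 0.0277 0.4503 -0.3786]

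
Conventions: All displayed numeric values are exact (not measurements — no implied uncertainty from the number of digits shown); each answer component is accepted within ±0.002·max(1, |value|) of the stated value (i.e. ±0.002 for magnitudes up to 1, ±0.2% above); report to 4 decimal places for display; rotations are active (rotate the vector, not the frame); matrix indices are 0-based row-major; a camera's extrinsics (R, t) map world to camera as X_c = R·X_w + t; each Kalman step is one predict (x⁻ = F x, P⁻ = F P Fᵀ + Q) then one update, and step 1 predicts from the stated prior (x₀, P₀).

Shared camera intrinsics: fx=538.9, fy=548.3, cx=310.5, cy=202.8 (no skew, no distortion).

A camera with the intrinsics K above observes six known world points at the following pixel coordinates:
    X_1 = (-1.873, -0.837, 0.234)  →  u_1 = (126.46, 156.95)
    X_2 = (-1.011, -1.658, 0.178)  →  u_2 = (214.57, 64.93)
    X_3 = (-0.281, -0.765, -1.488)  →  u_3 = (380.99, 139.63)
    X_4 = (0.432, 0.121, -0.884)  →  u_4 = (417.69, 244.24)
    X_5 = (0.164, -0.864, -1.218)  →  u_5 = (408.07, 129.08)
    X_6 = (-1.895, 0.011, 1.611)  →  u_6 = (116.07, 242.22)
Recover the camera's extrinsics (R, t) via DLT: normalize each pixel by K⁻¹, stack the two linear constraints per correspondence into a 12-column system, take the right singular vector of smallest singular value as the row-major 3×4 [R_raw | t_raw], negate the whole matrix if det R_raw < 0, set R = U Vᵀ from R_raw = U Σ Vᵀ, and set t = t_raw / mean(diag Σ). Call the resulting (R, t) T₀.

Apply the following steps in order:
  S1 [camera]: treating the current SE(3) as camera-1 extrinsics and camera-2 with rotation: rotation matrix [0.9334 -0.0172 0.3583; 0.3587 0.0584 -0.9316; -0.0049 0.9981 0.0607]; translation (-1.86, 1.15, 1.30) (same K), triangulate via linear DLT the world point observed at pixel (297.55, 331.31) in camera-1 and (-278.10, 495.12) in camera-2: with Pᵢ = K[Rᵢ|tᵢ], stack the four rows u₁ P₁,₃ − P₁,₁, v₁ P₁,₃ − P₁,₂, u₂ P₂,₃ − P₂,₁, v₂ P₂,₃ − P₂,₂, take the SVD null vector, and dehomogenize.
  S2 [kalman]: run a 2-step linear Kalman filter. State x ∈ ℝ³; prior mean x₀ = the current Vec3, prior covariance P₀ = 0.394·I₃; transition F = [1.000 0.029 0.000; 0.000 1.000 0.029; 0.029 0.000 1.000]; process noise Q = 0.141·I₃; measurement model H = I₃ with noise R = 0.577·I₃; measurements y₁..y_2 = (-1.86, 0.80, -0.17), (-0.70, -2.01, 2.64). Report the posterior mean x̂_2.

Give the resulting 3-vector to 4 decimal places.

source (pnp_recover): camera pose = R=[0.9006 0.0713 -0.4288; -0.0795 0.9968 -0.0012; 0.4274 0.0351 0.9034], t=(0.1900, 0.2800, 5.4696)
after S1 (triangulate): (-0.4899, 0.8926, -0.1483)
after S2 (kf_track): (-0.9387, -0.3415, 0.9748)

result = (-0.9387, -0.3415, 0.9748)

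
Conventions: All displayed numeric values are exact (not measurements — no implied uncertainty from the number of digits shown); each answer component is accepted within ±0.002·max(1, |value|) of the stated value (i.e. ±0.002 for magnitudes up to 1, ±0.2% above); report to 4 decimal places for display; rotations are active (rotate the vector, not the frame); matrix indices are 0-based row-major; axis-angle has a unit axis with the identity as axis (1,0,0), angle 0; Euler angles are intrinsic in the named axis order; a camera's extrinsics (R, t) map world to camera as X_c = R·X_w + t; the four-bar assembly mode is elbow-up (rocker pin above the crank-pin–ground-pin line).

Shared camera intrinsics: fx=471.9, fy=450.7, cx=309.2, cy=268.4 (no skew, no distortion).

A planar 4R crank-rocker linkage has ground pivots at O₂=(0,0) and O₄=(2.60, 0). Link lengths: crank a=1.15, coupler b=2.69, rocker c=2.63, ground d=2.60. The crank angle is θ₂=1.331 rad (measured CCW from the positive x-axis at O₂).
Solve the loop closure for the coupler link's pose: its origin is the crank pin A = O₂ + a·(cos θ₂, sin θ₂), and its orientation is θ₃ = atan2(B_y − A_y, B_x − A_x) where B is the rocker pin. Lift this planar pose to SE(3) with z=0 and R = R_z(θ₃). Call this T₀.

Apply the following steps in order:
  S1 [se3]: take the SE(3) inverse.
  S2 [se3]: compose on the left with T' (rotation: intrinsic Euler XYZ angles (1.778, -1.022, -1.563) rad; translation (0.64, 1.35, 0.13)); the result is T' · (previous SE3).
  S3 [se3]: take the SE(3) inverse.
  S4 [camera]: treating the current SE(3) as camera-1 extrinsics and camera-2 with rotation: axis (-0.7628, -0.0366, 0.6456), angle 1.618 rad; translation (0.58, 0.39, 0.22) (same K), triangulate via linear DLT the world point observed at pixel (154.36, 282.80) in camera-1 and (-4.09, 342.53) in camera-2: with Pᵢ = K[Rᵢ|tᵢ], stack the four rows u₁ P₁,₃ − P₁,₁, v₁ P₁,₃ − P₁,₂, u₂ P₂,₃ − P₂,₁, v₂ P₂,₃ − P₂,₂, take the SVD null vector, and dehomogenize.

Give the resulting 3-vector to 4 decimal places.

source (fourbar_fk): coupler pose = R=[0.8273 -0.5617 0.0000; 0.5617 0.8273 0.0000; 0.0000 0.0000 1.0000], t=(0.2731, 1.1171, 0.0000)
after S1 (invert_se3): R=[0.8273 0.5617 0.0000; -0.5617 0.8273 0.0000; 0.0000 0.0000 1.0000], t=(-0.8534, -0.7708, 0.0000)
after S2 (compose_se3): R=[-0.2896 0.4339 -0.8532; 0.6347 -0.5802 -0.5105; -0.7165 -0.6893 -0.1073], t=(0.2344, 1.8248, 1.0957)
after S3 (invert_se3): R=[-0.2896 0.6347 -0.7165; 0.4339 -0.5802 -0.6893; -0.8532 -0.5105 -0.1073], t=(-0.3052, 1.7123, 1.2491)
after S4 (triangulate): (-1.6849, -0.0766, 1.3684)

result = (-1.6849, -0.0766, 1.3684)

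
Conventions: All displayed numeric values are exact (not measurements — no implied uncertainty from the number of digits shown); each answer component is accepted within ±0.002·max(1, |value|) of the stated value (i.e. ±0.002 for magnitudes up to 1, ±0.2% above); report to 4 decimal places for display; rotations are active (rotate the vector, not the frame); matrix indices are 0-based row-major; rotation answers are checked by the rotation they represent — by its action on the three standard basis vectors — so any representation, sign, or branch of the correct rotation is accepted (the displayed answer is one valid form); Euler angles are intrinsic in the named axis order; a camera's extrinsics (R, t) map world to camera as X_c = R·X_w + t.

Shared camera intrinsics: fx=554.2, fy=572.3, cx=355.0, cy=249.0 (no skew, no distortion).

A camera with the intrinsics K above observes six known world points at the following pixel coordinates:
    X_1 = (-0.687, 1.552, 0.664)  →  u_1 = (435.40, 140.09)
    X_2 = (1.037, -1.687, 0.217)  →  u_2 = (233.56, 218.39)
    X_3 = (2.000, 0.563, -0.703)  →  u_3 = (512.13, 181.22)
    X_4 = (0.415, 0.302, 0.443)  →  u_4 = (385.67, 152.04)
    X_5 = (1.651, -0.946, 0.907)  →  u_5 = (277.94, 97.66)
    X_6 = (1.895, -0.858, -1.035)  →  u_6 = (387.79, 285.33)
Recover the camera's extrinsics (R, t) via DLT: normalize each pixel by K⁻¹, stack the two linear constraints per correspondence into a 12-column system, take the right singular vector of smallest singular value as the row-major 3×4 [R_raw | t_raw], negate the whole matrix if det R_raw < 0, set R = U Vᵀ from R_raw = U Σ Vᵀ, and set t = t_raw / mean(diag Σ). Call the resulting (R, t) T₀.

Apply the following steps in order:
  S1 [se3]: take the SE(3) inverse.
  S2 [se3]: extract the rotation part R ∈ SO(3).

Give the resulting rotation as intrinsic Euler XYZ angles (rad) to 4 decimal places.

source (pnp_recover): camera pose = R=[0.1906 0.8786 -0.4379; -0.2486 -0.3883 -0.8874; -0.9497 0.2780 0.1444], t=(0.2100, -0.4901, 6.7599)
after S1 (invert_se3): R=[0.1906 -0.2486 -0.9497; 0.8786 -0.3883 0.2780; -0.4379 -0.8874 0.1444], t=(6.2577, -2.2543, -1.3193)
after S2 (rot_of_se3): [0.1906 -0.2486 -0.9497; 0.8786 -0.3883 0.2780; -0.4379 -0.8874 0.1444]

rotation (euler_xyz) = (-1.0917, -1.2521, 0.9167)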